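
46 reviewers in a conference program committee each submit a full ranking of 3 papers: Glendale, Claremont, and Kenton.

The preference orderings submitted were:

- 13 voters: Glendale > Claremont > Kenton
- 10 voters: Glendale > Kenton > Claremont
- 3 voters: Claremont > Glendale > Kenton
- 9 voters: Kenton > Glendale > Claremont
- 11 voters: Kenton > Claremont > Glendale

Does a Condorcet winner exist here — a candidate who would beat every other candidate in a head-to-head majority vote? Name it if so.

Glendale

Head-to-head results (46 voters total):
Glendale vs Claremont: Glendale wins 32–14.
Glendale vs Kenton: Glendale wins 26–20.
Claremont vs Kenton: Kenton wins 30–16.
Glendale beats each rival — Claremont (32–14), Kenton (26–20) — so Glendale is the Condorcet winner.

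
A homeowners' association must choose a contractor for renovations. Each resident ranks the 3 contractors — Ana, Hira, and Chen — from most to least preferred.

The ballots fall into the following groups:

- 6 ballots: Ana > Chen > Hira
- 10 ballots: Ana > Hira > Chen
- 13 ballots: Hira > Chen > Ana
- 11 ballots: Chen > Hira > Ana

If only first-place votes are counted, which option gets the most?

First-place vote totals:
  Ana: 16
  Hira: 13
  Chen: 11
Ana has the most first-place votes.

Ana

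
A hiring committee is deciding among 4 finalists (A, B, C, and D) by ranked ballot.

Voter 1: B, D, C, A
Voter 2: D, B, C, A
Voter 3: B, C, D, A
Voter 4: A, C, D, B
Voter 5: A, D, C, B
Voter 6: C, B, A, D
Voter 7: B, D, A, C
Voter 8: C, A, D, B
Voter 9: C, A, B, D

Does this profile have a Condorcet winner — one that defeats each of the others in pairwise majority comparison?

Head-to-head results (9 voters total):
A vs B: B wins 5–4.
A vs C: C wins 6–3.
A vs D: A wins 5–4.
B vs C: C wins 5–4.
B vs D: B wins 5–4.
C vs D: C wins 5–4.
C beats each rival — A (6–3), B (5–4), D (5–4) — so C is the Condorcet winner.

Yes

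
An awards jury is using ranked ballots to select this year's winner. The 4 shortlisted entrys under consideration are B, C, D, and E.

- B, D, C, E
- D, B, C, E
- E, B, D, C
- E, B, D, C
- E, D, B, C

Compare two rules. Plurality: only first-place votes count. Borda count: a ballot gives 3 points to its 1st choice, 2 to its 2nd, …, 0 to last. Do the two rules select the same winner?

No

Plurality first-place counts: B 1, C 0, D 1, E 3 → E.
Borda totals: B 10, C 2, D 9, E 9 → B.
The two rules disagree: plurality picks E, Borda picks B.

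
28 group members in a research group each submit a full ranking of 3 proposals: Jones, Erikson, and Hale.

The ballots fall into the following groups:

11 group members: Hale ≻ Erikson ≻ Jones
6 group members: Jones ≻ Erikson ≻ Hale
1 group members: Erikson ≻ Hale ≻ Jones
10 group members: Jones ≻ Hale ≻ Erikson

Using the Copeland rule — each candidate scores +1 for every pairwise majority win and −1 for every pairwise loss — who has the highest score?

Pairwise results:
  Jones vs Erikson: Jones wins 16–12.
  Jones vs Hale: Jones wins 16–12.
  Erikson vs Hale: Hale wins 21–7.
Copeland scores (wins − losses):
  Jones: 2 − 0 = 2
  Erikson: 0 − 2 = -2
  Hale: 1 − 1 = 0
Jones has the best Copeland score.

Jones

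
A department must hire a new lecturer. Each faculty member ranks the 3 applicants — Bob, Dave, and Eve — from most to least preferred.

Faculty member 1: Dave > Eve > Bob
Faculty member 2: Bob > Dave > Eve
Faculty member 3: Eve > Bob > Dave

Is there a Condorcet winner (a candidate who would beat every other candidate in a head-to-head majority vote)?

No

Head-to-head results (3 voters total):
Bob vs Dave: Bob wins 2–1.
Bob vs Eve: Eve wins 2–1.
Dave vs Eve: Dave wins 2–1.
No candidate beats all others: Bob beats Dave beats Eve beats Bob, a majority cycle.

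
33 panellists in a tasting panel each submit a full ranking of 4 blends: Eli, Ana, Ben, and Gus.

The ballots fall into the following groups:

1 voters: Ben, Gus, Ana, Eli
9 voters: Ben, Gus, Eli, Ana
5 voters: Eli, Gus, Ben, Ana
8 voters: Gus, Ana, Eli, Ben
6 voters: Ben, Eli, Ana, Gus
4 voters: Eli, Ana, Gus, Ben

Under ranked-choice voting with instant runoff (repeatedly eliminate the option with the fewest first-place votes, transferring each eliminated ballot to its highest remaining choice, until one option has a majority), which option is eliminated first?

Ana

Round 1: Ben 16, Eli 9, Gus 8, Ana 0. Ana has the fewest and is eliminated.
Round 2: Ben 16, Eli 9, Gus 8. Gus has the fewest and is eliminated.
Round 3: Eli 17, Ben 16. Eli has a majority.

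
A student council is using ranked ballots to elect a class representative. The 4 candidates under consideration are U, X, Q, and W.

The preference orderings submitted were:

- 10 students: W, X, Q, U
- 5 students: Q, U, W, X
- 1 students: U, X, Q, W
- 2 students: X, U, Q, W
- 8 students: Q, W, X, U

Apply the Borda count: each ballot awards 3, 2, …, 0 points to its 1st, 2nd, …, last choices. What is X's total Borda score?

36

Borda scores:
  U: 10·0 + 5·2 + 3 + 2·2 + 8·0 = 17
  X: 10·2 + 5·0 + 2 + 2·3 + 8·1 = 36
  Q: 10·1 + 5·3 + 1 + 2·1 + 8·3 = 52
  W: 10·3 + 5·1 + 0 + 2·0 + 8·2 = 51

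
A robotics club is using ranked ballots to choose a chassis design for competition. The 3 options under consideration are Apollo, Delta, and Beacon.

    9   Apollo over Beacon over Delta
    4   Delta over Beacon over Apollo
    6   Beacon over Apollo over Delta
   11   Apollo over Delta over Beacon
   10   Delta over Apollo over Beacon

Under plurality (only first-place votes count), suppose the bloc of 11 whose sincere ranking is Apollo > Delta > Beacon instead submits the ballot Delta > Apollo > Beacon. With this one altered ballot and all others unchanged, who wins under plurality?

Delta

First-place totals with the altered ballot: Apollo 9, Delta 25, Beacon 6.
The switch changes the winner from Apollo to Delta.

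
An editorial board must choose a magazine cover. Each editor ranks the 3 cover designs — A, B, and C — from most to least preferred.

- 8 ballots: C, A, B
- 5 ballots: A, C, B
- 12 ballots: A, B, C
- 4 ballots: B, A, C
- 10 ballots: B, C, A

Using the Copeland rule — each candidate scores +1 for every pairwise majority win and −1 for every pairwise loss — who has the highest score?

Pairwise results:
  A vs B: A wins 25–14.
  A vs C: A wins 21–18.
  B vs C: B wins 26–13.
Copeland scores (wins − losses):
  A: 2 − 0 = 2
  B: 1 − 1 = 0
  C: 0 − 2 = -2
A has the best Copeland score.

A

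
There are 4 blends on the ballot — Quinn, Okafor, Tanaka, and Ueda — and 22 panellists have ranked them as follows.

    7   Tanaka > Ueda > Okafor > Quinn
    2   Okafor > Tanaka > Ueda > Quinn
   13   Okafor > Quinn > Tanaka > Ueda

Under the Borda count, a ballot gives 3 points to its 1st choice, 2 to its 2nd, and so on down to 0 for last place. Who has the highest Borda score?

Borda scores:
  Quinn: 7·0 + 2·0 + 13·2 = 26
  Okafor: 7·1 + 2·3 + 13·3 = 52
  Tanaka: 7·3 + 2·2 + 13·1 = 38
  Ueda: 7·2 + 2·1 + 13·0 = 16
Okafor has the highest total.

Okafor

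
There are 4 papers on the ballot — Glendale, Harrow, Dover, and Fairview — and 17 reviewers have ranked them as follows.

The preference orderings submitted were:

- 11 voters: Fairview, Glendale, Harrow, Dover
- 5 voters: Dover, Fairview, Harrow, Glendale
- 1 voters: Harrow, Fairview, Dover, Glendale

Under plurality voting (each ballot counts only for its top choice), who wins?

Fairview

First-place vote totals:
  Glendale: 0
  Harrow: 1
  Dover: 5
  Fairview: 11
Fairview has the most first-place votes.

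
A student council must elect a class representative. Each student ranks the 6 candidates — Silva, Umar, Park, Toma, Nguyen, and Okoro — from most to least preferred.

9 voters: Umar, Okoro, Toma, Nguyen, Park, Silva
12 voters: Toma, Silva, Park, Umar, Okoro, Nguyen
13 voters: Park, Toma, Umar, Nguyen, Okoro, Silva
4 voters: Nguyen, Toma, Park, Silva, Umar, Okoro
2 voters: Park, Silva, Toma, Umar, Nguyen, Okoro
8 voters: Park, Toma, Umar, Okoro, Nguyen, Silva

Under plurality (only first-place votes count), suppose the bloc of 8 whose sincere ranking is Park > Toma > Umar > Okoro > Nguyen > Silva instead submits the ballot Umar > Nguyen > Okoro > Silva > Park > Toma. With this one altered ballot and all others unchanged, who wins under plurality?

First-place totals with the altered ballot: Silva 0, Umar 17, Park 15, Toma 12, Nguyen 4, Okoro 0.
The switch changes the winner from Park to Umar.

Umar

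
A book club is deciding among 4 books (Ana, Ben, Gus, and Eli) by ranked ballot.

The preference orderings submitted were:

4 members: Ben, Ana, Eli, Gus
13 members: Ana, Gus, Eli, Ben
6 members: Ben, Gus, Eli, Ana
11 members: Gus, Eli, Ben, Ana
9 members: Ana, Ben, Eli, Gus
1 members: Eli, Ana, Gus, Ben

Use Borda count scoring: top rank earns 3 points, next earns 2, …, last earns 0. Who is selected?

Ana

Borda scores:
  Ana: 4·2 + 13·3 + 6·0 + 11·0 + 9·3 + 2 = 76
  Ben: 4·3 + 13·0 + 6·3 + 11·1 + 9·2 + 0 = 59
  Gus: 4·0 + 13·2 + 6·2 + 11·3 + 9·0 + 1 = 72
  Eli: 4·1 + 13·1 + 6·1 + 11·2 + 9·1 + 3 = 57
Ana has the highest total.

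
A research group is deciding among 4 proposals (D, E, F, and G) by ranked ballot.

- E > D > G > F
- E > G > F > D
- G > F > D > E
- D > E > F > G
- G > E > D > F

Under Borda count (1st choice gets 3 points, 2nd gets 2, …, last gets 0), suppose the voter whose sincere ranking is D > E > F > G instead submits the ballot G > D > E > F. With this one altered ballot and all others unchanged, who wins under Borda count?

Borda totals with the altered ballot: D 6, E 9, F 3, G 12.
The switch changes the winner from E to G.

G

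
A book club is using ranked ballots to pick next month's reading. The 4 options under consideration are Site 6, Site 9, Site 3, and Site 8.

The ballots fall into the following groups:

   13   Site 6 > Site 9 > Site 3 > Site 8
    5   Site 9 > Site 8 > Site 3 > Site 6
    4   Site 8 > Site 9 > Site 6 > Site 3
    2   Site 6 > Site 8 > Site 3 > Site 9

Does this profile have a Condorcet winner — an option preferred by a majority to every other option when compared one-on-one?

Head-to-head results (24 voters total):
Site 6 vs Site 9: Site 6 wins 15–9.
Site 6 vs Site 3: Site 6 wins 19–5.
Site 6 vs Site 8: Site 6 wins 15–9.
Site 9 vs Site 3: Site 9 wins 22–2.
Site 9 vs Site 8: Site 9 wins 18–6.
Site 3 vs Site 8: Site 3 wins 13–11.
Site 6 beats each rival — Site 9 (15–9), Site 3 (19–5), Site 8 (15–9) — so Site 6 is the Condorcet winner.

Yes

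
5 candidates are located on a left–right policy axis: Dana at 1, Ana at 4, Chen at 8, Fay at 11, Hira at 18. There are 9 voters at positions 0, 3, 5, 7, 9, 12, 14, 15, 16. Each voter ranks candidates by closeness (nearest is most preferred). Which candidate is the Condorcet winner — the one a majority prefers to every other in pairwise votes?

With single-peaked preferences on a line, the Condorcet winner is the candidate closest to the median voter.
The median voter (position 9) is closest to Chen at 8.
Check: Chen vs Dana — voters closer to Chen: 7 of 9.

Chen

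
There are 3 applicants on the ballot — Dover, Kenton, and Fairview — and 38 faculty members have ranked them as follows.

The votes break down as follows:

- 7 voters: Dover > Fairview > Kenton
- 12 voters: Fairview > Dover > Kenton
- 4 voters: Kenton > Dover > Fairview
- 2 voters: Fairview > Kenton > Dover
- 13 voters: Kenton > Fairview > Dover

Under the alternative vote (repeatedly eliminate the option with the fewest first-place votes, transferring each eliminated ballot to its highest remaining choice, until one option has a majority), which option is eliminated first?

Round 1: Kenton 17, Fairview 14, Dover 7. Dover has the fewest and is eliminated.
Round 2: Fairview 21, Kenton 17. Fairview has a majority.

Dover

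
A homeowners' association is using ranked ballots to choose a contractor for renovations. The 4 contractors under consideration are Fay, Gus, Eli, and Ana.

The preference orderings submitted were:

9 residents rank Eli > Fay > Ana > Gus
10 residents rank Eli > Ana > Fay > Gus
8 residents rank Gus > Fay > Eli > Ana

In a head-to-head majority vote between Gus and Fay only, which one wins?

Ballots ranking Gus above Fay: 8.
Ballots ranking Fay above Gus: 9+10 = 19.
Fay wins the head-to-head, 19–8.

Fay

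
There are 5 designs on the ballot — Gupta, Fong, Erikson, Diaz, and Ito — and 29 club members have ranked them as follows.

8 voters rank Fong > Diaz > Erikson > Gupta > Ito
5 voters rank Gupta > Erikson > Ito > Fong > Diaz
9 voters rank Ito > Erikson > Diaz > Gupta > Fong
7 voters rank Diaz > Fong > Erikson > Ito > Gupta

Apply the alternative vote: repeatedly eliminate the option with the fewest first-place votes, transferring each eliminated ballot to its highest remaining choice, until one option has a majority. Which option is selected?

Fong

Round 1: Ito 9, Fong 8, Diaz 7, Gupta 5, Erikson 0. Erikson has the fewest and is eliminated.
Round 2: Ito 9, Fong 8, Diaz 7, Gupta 5. Gupta has the fewest and is eliminated.
Round 3: Ito 14, Fong 8, Diaz 7. Diaz has the fewest and is eliminated.
Round 4: Fong 15, Ito 14. Fong has a majority.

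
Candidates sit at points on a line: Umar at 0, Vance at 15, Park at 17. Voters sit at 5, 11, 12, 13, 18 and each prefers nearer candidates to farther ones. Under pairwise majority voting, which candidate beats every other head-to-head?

Vance

With single-peaked preferences on a line, the Condorcet winner is the candidate closest to the median voter.
The median voter (position 12) is closest to Vance at 15.
Check: Vance vs Park — voters closer to Vance: 4 of 5.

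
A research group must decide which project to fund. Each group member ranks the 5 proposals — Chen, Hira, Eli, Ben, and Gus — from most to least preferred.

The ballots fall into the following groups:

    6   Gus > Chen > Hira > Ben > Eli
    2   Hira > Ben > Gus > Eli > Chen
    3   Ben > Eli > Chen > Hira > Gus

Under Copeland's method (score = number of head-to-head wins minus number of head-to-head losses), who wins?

Pairwise results:
  Chen vs Hira: Chen wins 9–2.
  Chen vs Eli: Chen wins 6–5.
  Chen vs Ben: Chen wins 6–5.
  Chen vs Gus: Gus wins 8–3.
  Hira vs Eli: Hira wins 8–3.
  Hira vs Ben: Hira wins 8–3.
  Hira vs Gus: Gus wins 6–5.
  Eli vs Ben: Ben wins 11–0.
  Eli vs Gus: Gus wins 8–3.
  Ben vs Gus: Gus wins 6–5.
Copeland scores (wins − losses):
  Chen: 3 − 1 = 2
  Hira: 2 − 2 = 0
  Eli: 0 − 4 = -4
  Ben: 1 − 3 = -2
  Gus: 4 − 0 = 4
Gus has the best Copeland score.

Gus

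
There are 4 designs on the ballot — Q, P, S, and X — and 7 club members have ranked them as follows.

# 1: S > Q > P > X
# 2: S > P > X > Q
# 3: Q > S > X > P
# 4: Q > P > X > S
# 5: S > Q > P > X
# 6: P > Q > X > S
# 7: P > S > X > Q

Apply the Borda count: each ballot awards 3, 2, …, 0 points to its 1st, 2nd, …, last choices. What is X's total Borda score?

Borda scores:
  Q: 2 + 0 + 3 + 3 + 2 + 2 + 0 = 12
  P: 1 + 2 + 0 + 2 + 1 + 3 + 3 = 12
  S: 3 + 3 + 2 + 0 + 3 + 0 + 2 = 13
  X: 0 + 1 + 1 + 1 + 0 + 1 + 1 = 5

5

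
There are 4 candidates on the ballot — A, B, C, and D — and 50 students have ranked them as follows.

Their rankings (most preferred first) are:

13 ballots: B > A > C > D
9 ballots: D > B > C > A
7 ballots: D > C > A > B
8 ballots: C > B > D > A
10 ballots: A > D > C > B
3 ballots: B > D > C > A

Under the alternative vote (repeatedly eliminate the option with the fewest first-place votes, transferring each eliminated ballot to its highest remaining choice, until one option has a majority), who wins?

D

Round 1: B 16, D 16, A 10, C 8. C has the fewest and is eliminated.
Round 2: B 24, D 16, A 10. A has the fewest and is eliminated.
Round 3: D 26, B 24. D has a majority.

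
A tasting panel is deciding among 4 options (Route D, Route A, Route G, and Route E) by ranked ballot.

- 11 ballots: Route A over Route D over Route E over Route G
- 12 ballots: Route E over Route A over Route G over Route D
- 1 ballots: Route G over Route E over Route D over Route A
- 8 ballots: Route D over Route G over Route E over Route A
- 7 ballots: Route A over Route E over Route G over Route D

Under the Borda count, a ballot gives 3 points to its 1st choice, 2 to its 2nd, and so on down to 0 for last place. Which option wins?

Route A

Borda scores:
  Route D: 11·2 + 12·0 + 1 + 8·3 + 7·0 = 47
  Route A: 11·3 + 12·2 + 0 + 8·0 + 7·3 = 78
  Route G: 11·0 + 12·1 + 3 + 8·2 + 7·1 = 38
  Route E: 11·1 + 12·3 + 2 + 8·1 + 7·2 = 71
Route A has the highest total.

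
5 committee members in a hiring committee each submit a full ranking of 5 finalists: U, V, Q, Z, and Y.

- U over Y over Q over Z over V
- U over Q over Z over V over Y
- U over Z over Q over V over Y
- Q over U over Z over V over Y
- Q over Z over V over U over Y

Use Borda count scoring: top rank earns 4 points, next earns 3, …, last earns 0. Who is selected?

Borda scores:
  U: 4 + 4 + 4 + 3 + 1 = 16
  V: 0 + 1 + 1 + 1 + 2 = 5
  Q: 2 + 3 + 2 + 4 + 4 = 15
  Z: 1 + 2 + 3 + 2 + 3 = 11
  Y: 3 + 0 + 0 + 0 + 0 = 3
U has the highest total.

U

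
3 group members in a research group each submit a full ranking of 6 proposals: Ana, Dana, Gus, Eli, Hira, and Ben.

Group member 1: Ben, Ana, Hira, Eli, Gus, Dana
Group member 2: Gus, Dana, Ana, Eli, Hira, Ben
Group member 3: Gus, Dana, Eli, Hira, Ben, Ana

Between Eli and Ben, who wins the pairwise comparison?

Ballots ranking Eli above Ben: 2.
Ballots ranking Ben above Eli: 1.
Eli wins the head-to-head, 2–1.

Eli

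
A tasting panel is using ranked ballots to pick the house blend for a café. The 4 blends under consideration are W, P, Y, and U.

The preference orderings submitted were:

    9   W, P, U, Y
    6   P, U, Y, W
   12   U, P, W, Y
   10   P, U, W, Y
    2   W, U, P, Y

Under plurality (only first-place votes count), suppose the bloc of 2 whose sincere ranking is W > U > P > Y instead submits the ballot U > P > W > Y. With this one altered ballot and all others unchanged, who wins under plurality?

First-place totals with the altered ballot: W 9, P 16, Y 0, U 14.
The winner is unchanged: still P.

P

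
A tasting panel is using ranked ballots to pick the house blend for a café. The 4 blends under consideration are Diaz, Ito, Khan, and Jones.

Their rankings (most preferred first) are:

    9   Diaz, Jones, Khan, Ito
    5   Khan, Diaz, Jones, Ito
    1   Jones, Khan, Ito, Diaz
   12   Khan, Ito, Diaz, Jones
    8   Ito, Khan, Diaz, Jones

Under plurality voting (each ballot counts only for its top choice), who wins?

First-place vote totals:
  Diaz: 9
  Ito: 8
  Khan: 17
  Jones: 1
Khan has the most first-place votes.

Khan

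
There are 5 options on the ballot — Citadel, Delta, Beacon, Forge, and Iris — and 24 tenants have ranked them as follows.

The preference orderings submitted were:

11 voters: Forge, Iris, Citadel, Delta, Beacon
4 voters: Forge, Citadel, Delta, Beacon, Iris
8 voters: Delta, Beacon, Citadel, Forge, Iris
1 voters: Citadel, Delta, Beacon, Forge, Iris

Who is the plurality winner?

First-place vote totals:
  Citadel: 1
  Delta: 8
  Beacon: 0
  Forge: 15
  Iris: 0
Forge has the most first-place votes.

Forge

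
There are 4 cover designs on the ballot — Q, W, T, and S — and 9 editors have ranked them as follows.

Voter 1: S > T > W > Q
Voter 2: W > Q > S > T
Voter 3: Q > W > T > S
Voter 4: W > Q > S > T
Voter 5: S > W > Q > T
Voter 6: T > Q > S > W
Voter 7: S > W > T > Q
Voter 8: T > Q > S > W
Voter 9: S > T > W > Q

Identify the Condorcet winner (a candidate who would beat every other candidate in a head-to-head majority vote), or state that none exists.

Head-to-head results (9 voters total):
Q vs W: W wins 6–3.
Q vs T: T wins 5–4.
Q vs S: Q wins 5–4.
W vs T: W wins 5–4.
W vs S: S wins 6–3.
T vs S: S wins 6–3.
No candidate beats all others: Q beats S beats W beats Q, a majority cycle.

No Condorcet winner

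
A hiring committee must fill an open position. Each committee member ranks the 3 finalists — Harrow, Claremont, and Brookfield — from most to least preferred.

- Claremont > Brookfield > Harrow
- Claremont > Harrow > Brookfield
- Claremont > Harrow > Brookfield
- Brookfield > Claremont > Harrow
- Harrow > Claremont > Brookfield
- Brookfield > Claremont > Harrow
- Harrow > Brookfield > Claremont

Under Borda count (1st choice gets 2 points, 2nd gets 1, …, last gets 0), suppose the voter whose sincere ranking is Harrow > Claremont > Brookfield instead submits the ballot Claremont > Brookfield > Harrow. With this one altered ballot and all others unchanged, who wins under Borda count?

Claremont

Borda totals with the altered ballot: Harrow 4, Claremont 10, Brookfield 7.
The winner is unchanged: still Claremont.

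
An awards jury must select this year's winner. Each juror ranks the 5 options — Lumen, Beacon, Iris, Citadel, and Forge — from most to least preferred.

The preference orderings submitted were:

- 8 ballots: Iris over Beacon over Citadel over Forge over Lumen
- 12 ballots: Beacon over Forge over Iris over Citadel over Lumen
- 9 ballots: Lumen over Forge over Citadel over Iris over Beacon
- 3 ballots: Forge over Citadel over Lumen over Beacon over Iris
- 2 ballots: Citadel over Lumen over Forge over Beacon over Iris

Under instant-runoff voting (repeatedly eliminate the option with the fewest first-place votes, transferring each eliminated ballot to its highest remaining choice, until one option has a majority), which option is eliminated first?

Round 1: Beacon 12, Lumen 9, Iris 8, Forge 3, Citadel 2. Citadel has the fewest and is eliminated.
Round 2: Beacon 12, Lumen 11, Iris 8, Forge 3. Forge has the fewest and is eliminated.
Round 3: Lumen 14, Beacon 12, Iris 8. Iris has the fewest and is eliminated.
Round 4: Beacon 20, Lumen 14. Beacon has a majority.

Citadel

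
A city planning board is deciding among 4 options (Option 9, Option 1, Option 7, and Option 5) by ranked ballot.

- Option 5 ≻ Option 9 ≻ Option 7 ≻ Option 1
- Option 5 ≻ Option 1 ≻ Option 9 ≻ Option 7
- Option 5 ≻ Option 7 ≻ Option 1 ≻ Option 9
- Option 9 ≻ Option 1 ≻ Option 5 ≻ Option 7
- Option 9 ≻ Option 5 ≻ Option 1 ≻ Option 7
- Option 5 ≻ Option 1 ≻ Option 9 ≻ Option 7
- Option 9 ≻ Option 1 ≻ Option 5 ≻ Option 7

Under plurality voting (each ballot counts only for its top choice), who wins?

Option 5

First-place vote totals:
  Option 9: 3
  Option 1: 0
  Option 7: 0
  Option 5: 4
Option 5 has the most first-place votes.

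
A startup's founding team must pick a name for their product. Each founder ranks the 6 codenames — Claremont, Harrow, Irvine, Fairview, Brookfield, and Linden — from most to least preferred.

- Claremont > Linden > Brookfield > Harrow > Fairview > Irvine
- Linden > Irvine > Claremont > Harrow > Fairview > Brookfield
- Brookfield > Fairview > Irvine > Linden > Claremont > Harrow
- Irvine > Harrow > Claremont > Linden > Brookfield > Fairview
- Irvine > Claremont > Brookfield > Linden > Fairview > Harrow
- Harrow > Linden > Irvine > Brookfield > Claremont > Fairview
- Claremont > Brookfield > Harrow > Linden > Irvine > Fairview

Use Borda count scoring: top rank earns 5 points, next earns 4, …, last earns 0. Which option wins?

Claremont

Borda scores:
  Claremont: 5 + 3 + 1 + 3 + 4 + 1 + 5 = 22
  Harrow: 2 + 2 + 0 + 4 + 0 + 5 + 3 = 16
  Irvine: 0 + 4 + 3 + 5 + 5 + 3 + 1 = 21
  Fairview: 1 + 1 + 4 + 0 + 1 + 0 + 0 = 7
  Brookfield: 3 + 0 + 5 + 1 + 3 + 2 + 4 = 18
  Linden: 4 + 5 + 2 + 2 + 2 + 4 + 2 = 21
Claremont has the highest total.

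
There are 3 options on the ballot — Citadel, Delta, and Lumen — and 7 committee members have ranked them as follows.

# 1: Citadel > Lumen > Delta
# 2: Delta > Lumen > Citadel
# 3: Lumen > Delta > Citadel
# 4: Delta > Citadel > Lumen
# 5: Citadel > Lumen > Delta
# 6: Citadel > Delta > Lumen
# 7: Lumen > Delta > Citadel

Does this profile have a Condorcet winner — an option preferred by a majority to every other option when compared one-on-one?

No

Head-to-head results (7 voters total):
Citadel vs Delta: Delta wins 4–3.
Citadel vs Lumen: Citadel wins 4–3.
Delta vs Lumen: Lumen wins 4–3.
No candidate beats all others: Citadel beats Lumen beats Delta beats Citadel, a majority cycle.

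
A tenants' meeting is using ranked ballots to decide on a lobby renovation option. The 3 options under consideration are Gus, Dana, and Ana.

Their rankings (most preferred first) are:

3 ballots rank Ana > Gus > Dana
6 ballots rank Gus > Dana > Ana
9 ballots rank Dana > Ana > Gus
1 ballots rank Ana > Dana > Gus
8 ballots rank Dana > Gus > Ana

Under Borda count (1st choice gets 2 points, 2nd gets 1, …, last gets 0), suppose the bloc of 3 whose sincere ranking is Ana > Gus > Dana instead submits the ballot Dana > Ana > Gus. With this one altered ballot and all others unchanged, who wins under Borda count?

Borda totals with the altered ballot: Gus 20, Dana 47, Ana 14.
The winner is unchanged: still Dana.

Dana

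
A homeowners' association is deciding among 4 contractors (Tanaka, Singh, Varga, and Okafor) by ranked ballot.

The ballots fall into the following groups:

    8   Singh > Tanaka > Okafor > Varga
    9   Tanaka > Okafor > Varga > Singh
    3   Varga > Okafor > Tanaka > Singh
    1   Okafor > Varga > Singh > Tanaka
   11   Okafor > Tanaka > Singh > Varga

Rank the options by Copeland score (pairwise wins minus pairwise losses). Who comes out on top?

Pairwise results:
  Tanaka vs Singh: Tanaka wins 23–9.
  Tanaka vs Varga: Tanaka wins 28–4.
  Tanaka vs Okafor: Tanaka wins 17–15.
  Singh vs Varga: Singh wins 19–13.
  Singh vs Okafor: Okafor wins 24–8.
  Varga vs Okafor: Okafor wins 29–3.
Copeland scores (wins − losses):
  Tanaka: 3 − 0 = 3
  Singh: 1 − 2 = -1
  Varga: 0 − 3 = -3
  Okafor: 2 − 1 = 1
Tanaka has the best Copeland score.

Tanaka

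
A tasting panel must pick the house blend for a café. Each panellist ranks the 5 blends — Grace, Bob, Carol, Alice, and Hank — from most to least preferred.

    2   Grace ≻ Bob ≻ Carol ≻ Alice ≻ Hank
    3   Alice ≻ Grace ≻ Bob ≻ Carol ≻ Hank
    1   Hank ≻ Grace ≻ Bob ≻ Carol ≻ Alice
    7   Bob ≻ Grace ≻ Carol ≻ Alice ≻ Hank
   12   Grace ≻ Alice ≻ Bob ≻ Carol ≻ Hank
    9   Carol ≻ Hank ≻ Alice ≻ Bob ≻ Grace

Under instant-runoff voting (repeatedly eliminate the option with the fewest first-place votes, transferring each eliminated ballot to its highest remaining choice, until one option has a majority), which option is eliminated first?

Hank

Round 1: Grace 14, Carol 9, Bob 7, Alice 3, Hank 1. Hank has the fewest and is eliminated.
Round 2: Grace 15, Carol 9, Bob 7, Alice 3. Alice has the fewest and is eliminated.
Round 3: Grace 18, Carol 9, Bob 7. Grace has a majority.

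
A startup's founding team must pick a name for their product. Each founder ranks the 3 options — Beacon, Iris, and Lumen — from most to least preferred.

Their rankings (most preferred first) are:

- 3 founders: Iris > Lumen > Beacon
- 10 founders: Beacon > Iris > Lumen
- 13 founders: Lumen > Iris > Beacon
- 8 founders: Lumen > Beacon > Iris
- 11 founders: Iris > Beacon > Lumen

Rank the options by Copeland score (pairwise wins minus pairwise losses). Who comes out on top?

Pairwise results:
  Beacon vs Iris: Iris wins 27–18.
  Beacon vs Lumen: Lumen wins 24–21.
  Iris vs Lumen: Iris wins 24–21.
Copeland scores (wins − losses):
  Beacon: 0 − 2 = -2
  Iris: 2 − 0 = 2
  Lumen: 1 − 1 = 0
Iris has the best Copeland score.

Iris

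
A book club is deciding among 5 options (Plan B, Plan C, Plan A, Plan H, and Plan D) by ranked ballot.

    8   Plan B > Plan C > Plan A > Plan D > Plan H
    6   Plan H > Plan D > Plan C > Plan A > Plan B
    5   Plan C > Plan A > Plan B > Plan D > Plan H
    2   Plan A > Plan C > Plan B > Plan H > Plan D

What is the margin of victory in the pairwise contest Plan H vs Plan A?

9

Ballots ranking Plan H above Plan A: 6.
Ballots ranking Plan A above Plan H: 8+5+2 = 15.
Plan A wins 15–6, a margin of 9.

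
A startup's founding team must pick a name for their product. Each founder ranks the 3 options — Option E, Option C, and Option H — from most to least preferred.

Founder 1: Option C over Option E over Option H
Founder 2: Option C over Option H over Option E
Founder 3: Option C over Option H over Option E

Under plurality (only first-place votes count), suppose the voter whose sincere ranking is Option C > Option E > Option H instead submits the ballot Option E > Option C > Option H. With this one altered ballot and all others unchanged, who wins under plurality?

Option C

First-place totals with the altered ballot: Option E 1, Option C 2, Option H 0.
The winner is unchanged: still Option C.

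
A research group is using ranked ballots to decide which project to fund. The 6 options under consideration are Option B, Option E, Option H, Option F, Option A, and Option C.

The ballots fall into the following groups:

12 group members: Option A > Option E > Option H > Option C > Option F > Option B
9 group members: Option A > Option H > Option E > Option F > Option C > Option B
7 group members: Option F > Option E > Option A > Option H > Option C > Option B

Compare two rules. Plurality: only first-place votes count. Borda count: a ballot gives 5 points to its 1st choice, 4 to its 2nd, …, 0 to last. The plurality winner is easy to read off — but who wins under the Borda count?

Option A

Plurality first-place counts: Option B 0, Option E 0, Option H 0, Option F 7, Option A 21, Option C 0 → Option A.
Borda totals: Option B 0, Option E 103, Option H 86, Option F 65, Option A 126, Option C 40 → Option A.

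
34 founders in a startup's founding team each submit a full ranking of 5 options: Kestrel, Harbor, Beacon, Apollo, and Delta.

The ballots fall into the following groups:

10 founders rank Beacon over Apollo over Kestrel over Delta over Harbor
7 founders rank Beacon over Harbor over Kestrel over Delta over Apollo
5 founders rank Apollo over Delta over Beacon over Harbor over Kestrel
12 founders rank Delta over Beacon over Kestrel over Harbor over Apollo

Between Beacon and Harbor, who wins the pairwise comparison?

Ballots ranking Beacon above Harbor: 10+7+5+12 = 34.
Ballots ranking Harbor above Beacon: 0.
Beacon wins the head-to-head, 34–0.

Beacon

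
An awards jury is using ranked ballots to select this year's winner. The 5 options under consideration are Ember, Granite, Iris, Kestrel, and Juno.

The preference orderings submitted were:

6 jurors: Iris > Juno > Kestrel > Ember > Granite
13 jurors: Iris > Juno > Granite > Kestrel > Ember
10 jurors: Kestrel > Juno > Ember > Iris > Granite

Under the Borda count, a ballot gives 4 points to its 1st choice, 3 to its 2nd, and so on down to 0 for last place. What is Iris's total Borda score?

Borda scores:
  Ember: 6·1 + 13·0 + 10·2 = 26
  Granite: 6·0 + 13·2 + 10·0 = 26
  Iris: 6·4 + 13·4 + 10·1 = 86
  Kestrel: 6·2 + 13·1 + 10·4 = 65
  Juno: 6·3 + 13·3 + 10·3 = 87

86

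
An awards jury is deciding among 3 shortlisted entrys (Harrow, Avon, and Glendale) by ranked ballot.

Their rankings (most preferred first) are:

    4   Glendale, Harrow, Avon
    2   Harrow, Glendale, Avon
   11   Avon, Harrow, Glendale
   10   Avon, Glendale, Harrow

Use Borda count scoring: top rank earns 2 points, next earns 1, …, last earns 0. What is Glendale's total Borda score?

20

Borda scores:
  Harrow: 4·1 + 2·2 + 11·1 + 10·0 = 19
  Avon: 4·0 + 2·0 + 11·2 + 10·2 = 42
  Glendale: 4·2 + 2·1 + 11·0 + 10·1 = 20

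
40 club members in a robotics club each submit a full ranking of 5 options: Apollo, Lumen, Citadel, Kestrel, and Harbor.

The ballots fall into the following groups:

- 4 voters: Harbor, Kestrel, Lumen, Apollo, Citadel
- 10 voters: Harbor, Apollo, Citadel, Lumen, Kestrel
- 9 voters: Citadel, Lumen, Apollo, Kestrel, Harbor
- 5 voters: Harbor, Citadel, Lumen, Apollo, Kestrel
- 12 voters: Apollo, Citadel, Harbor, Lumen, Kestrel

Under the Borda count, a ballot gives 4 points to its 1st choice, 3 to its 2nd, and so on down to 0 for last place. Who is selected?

Citadel

Borda scores:
  Apollo: 4·1 + 10·3 + 9·2 + 5·1 + 12·4 = 105
  Lumen: 4·2 + 10·1 + 9·3 + 5·2 + 12·1 = 67
  Citadel: 4·0 + 10·2 + 9·4 + 5·3 + 12·3 = 107
  Kestrel: 4·3 + 10·0 + 9·1 + 5·0 + 12·0 = 21
  Harbor: 4·4 + 10·4 + 9·0 + 5·4 + 12·2 = 100
Citadel has the highest total.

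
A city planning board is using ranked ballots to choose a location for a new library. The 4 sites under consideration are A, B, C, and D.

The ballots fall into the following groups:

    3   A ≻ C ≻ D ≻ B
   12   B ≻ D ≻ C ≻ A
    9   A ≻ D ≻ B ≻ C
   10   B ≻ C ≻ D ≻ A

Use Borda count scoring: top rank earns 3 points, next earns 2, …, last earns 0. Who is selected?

Borda scores:
  A: 3·3 + 12·0 + 9·3 + 10·0 = 36
  B: 3·0 + 12·3 + 9·1 + 10·3 = 75
  C: 3·2 + 12·1 + 9·0 + 10·2 = 38
  D: 3·1 + 12·2 + 9·2 + 10·1 = 55
B has the highest total.

B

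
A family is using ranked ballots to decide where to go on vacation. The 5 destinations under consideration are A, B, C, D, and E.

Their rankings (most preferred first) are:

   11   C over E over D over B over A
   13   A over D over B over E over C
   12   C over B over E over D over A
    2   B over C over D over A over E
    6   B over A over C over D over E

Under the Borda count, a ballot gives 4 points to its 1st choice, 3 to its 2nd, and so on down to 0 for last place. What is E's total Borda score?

Borda scores:
  A: 11·0 + 13·4 + 12·0 + 2·1 + 6·3 = 72
  B: 11·1 + 13·2 + 12·3 + 2·4 + 6·4 = 105
  C: 11·4 + 13·0 + 12·4 + 2·3 + 6·2 = 110
  D: 11·2 + 13·3 + 12·1 + 2·2 + 6·1 = 83
  E: 11·3 + 13·1 + 12·2 + 2·0 + 6·0 = 70

70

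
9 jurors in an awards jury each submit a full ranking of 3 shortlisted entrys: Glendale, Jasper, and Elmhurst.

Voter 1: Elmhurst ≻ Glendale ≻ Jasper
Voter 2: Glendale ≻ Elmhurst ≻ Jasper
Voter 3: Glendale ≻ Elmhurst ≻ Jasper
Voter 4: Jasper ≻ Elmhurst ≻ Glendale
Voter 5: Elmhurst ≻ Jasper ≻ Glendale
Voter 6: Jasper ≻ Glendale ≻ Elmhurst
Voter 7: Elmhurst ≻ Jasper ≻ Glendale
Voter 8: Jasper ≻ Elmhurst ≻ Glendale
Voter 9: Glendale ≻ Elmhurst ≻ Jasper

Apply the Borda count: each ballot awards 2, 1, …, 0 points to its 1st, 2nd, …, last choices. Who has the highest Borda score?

Borda scores:
  Glendale: 1 + 2 + 2 + 0 + 0 + 1 + 0 + 0 + 2 = 8
  Jasper: 0 + 0 + 0 + 2 + 1 + 2 + 1 + 2 + 0 = 8
  Elmhurst: 2 + 1 + 1 + 1 + 2 + 0 + 2 + 1 + 1 = 11
Elmhurst has the highest total.

Elmhurst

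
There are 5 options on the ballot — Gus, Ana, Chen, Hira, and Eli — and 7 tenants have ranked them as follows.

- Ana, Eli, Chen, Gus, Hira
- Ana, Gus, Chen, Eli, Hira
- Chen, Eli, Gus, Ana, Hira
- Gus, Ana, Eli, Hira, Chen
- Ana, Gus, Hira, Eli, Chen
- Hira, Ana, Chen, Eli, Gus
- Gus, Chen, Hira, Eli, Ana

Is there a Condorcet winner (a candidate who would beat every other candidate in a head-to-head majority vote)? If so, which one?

Ana

Head-to-head results (7 voters total):
Gus vs Ana: Ana wins 4–3.
Gus vs Chen: Gus wins 4–3.
Gus vs Hira: Gus wins 6–1.
Gus vs Eli: Gus wins 4–3.
Ana vs Chen: Ana wins 5–2.
Ana vs Hira: Ana wins 5–2.
Ana vs Eli: Ana wins 5–2.
Chen vs Hira: Chen wins 4–3.
Chen vs Eli: Chen wins 4–3.
Hira vs Eli: Eli wins 4–3.
Ana beats each rival — Gus (4–3), Chen (5–2), Hira (5–2), Eli (5–2) — so Ana is the Condorcet winner.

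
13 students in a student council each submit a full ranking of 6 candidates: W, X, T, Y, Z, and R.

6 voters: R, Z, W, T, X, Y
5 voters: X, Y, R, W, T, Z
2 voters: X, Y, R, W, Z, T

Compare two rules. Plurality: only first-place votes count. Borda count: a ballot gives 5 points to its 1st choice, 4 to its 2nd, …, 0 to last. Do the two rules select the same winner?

No

Plurality first-place counts: W 0, X 7, T 0, Y 0, Z 0, R 6 → X.
Borda totals: W 32, X 41, T 17, Y 28, Z 26, R 51 → R.
The two rules disagree: plurality picks X, Borda picks R.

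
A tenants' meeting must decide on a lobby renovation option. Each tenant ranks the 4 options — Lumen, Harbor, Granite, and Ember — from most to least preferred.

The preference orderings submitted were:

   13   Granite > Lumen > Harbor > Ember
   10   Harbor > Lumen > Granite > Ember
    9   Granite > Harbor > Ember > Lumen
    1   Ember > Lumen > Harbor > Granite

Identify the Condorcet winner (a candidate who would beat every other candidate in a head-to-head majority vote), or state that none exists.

Head-to-head results (33 voters total):
Lumen vs Harbor: Harbor wins 19–14.
Lumen vs Granite: Granite wins 22–11.
Lumen vs Ember: Lumen wins 23–10.
Harbor vs Granite: Granite wins 22–11.
Harbor vs Ember: Harbor wins 32–1.
Granite vs Ember: Granite wins 32–1.
Granite beats each rival — Lumen (22–11), Harbor (22–11), Ember (32–1) — so Granite is the Condorcet winner.

Granite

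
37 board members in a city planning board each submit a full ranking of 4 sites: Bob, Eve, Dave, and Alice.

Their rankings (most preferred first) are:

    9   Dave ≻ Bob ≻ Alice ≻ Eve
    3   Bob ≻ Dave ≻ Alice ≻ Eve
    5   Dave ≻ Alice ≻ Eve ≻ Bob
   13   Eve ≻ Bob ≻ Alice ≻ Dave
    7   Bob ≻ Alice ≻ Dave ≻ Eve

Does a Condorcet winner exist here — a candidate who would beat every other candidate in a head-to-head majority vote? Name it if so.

Bob

Head-to-head results (37 voters total):
Bob vs Eve: Bob wins 19–18.
Bob vs Dave: Bob wins 23–14.
Bob vs Alice: Bob wins 32–5.
Eve vs Dave: Dave wins 24–13.
Eve vs Alice: Alice wins 24–13.
Dave vs Alice: Alice wins 20–17.
Bob beats each rival — Eve (19–18), Dave (23–14), Alice (32–5) — so Bob is the Condorcet winner.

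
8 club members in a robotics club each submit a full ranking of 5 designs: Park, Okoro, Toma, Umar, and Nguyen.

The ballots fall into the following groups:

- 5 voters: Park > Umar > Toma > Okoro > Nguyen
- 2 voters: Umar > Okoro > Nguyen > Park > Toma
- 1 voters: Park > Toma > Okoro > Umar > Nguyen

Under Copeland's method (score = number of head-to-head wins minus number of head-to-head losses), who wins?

Pairwise results:
  Park vs Okoro: Park wins 6–2.
  Park vs Toma: Park wins 8–0.
  Park vs Umar: Park wins 6–2.
  Park vs Nguyen: Park wins 6–2.
  Okoro vs Toma: Toma wins 6–2.
  Okoro vs Umar: Umar wins 7–1.
  Okoro vs Nguyen: Okoro wins 8–0.
  Toma vs Umar: Umar wins 7–1.
  Toma vs Nguyen: Toma wins 6–2.
  Umar vs Nguyen: Umar wins 8–0.
Copeland scores (wins − losses):
  Park: 4 − 0 = 4
  Okoro: 1 − 3 = -2
  Toma: 2 − 2 = 0
  Umar: 3 − 1 = 2
  Nguyen: 0 − 4 = -4
Park has the best Copeland score.

Park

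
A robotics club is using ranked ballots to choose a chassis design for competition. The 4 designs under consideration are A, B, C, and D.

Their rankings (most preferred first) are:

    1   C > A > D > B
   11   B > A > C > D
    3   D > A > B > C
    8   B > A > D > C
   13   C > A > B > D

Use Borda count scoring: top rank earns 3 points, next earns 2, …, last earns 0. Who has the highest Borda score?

Borda scores:
  A: 2 + 11·2 + 3·2 + 8·2 + 13·2 = 72
  B: 0 + 11·3 + 3·1 + 8·3 + 13·1 = 73
  C: 3 + 11·1 + 3·0 + 8·0 + 13·3 = 53
  D: 1 + 11·0 + 3·3 + 8·1 + 13·0 = 18
B has the highest total.

B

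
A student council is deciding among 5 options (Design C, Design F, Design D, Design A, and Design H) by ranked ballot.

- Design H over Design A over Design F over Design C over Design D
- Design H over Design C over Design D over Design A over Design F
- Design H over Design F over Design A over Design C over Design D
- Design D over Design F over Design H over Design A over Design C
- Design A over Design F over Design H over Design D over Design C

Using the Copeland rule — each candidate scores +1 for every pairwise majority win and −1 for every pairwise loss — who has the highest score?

Design H

Pairwise results:
  Design C vs Design F: Design F wins 4–1.
  Design C vs Design D: Design C wins 3–2.
  Design C vs Design A: Design A wins 4–1.
  Design C vs Design H: Design H wins 5–0.
  Design F vs Design D: Design F wins 3–2.
  Design F vs Design A: Design A wins 3–2.
  Design F vs Design H: Design H wins 3–2.
  Design D vs Design A: Design A wins 3–2.
  Design D vs Design H: Design H wins 4–1.
  Design A vs Design H: Design H wins 4–1.
Copeland scores (wins − losses):
  Design C: 1 − 3 = -2
  Design F: 2 − 2 = 0
  Design D: 0 − 4 = -4
  Design A: 3 − 1 = 2
  Design H: 4 − 0 = 4
Design H has the best Copeland score.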